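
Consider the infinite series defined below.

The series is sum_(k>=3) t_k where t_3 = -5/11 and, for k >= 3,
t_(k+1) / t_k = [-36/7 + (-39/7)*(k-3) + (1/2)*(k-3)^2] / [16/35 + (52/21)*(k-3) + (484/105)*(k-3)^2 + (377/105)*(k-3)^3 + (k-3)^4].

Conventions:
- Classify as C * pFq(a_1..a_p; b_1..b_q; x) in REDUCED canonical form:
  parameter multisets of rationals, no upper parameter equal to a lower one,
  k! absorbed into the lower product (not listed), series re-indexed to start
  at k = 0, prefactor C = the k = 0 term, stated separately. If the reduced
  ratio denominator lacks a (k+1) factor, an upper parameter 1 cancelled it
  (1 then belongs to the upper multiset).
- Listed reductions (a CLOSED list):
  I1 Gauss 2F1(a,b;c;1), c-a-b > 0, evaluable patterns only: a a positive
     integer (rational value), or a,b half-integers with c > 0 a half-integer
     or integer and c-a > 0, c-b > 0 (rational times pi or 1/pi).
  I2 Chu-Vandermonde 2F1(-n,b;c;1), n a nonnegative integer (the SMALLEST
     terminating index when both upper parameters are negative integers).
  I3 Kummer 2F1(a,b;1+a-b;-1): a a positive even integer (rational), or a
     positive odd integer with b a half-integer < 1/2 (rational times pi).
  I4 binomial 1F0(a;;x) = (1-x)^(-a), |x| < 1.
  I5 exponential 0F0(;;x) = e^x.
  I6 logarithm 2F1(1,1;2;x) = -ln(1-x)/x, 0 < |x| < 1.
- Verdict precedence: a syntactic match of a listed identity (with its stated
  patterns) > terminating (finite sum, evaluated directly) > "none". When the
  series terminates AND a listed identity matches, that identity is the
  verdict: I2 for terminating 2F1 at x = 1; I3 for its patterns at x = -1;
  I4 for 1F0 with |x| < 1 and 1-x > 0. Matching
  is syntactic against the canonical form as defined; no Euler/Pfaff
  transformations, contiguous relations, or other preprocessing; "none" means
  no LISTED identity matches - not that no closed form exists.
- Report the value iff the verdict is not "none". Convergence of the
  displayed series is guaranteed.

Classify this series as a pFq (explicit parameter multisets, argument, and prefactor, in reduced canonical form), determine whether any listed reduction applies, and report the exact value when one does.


This is -5/11 * 1F2(-12; 2/5, 4/3; 1/2) in reduced canonical form. Verdict: terminating. (-12)_k vanishes past k = 12, leaving a 13-term sum, computed directly. Sum: 4575695035220250582604396036855/3861666929371574797894066110464.

Key observation: t_0 = -5/11 here, and the parameter 6/7 appears in both the upper and lower lists and cancels.
Term ratio: r(k) = (1/2) * (k-12) / [(k+2/5) (k+4/3) (k+1)] ; factor over Q: parameters, x = (1/2), and C = -5/11.


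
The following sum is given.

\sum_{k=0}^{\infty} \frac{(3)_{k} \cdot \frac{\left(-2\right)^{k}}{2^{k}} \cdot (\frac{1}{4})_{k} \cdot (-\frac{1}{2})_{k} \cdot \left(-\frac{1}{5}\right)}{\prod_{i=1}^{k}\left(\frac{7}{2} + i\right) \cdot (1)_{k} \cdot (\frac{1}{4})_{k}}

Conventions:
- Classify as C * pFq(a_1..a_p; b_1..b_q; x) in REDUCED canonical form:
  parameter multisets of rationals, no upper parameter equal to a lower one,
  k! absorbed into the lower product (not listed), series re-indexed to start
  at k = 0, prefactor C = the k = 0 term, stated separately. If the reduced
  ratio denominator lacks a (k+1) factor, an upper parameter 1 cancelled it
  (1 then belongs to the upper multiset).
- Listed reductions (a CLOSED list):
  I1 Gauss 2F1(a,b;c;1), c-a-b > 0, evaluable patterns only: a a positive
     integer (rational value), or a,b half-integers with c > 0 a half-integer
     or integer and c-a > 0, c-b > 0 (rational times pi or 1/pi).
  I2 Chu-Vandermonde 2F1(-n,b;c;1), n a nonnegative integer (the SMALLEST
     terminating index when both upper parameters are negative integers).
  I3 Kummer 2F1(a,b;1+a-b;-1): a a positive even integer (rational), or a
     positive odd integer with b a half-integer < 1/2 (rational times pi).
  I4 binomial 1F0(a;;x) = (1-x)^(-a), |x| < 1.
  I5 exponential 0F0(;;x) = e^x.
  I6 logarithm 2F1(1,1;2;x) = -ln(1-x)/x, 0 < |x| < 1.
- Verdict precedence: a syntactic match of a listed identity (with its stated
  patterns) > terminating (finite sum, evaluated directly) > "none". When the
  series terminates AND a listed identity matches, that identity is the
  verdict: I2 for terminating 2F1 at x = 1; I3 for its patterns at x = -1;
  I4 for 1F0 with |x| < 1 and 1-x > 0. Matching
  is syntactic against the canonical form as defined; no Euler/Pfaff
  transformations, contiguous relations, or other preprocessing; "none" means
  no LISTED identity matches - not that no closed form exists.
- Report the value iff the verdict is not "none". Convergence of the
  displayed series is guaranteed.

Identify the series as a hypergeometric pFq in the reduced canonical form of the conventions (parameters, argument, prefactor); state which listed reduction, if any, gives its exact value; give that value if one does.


The series (x = -1) is 2F1: upper {-\frac{1}{2}, 3}, lower {\frac{9}{2}}, prefactor -\frac{1}{5}. Verdict (x = -1): Kummer (I3) applies (x = -1; c = \frac{9}{2} equals 1+a-b for upper {-\frac{1}{2}, 3}: listed pattern). Sum: \left(-\frac{21}{256}\right) \cdot \pi.

Key observation: x = -1 and (1)_k (C = -1/5, x = -1) is k! itself.
Ratio: r(k) = -1 * (k-\frac{1}{2}) (k+3) / [(k+\frac{9}{2}) (k+1)] - rational in k. x = -1; t_0 = -\frac{1}{5}; negate the roots.


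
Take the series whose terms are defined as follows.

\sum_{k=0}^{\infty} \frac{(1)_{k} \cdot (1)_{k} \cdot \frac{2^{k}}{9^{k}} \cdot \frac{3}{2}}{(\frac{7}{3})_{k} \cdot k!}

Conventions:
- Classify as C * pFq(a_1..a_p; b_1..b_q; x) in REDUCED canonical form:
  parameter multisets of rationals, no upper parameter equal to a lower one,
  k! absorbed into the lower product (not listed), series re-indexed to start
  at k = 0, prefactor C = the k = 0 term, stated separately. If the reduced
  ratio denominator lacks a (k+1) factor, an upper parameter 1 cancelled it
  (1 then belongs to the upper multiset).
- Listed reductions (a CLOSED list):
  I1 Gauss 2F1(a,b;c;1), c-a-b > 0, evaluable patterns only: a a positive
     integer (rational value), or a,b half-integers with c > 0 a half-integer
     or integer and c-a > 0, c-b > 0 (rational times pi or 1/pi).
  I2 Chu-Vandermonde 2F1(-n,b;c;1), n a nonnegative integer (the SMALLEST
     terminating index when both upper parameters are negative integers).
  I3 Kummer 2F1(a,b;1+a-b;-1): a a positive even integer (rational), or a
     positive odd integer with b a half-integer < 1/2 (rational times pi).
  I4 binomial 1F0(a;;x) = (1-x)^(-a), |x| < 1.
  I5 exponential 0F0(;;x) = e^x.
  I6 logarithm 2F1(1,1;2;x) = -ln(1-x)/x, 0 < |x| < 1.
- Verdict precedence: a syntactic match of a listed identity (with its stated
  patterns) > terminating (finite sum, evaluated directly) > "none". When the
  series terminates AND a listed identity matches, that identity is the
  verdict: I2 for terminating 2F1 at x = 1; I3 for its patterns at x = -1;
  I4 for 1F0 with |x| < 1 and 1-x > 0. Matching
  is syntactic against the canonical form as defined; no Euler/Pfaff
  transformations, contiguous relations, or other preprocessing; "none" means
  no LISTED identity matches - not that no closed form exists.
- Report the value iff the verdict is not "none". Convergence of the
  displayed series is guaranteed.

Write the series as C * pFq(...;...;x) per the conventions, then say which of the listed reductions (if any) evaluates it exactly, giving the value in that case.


The series (x = \frac{2}{9}) is 2F1: upper {1, 1}, lower {\frac{7}{3}}, prefactor \frac{3}{2}. Verdict: none. Every listed pattern misses the 2F1 form at \frac{2}{9}, upper {1, 1}.

Key observation: t_0 being \frac{3}{2}, the two geometric factors (prefactor 3/2) combine into one argument.
Consecutive-term ratio: r(k) = \frac{2}{9} * (k+1) (k+1) / [(k+\frac{7}{3}) (k+1)] - rational; roots negated = parameters, x = \frac{2}{9}, C = \frac{3}{2}.


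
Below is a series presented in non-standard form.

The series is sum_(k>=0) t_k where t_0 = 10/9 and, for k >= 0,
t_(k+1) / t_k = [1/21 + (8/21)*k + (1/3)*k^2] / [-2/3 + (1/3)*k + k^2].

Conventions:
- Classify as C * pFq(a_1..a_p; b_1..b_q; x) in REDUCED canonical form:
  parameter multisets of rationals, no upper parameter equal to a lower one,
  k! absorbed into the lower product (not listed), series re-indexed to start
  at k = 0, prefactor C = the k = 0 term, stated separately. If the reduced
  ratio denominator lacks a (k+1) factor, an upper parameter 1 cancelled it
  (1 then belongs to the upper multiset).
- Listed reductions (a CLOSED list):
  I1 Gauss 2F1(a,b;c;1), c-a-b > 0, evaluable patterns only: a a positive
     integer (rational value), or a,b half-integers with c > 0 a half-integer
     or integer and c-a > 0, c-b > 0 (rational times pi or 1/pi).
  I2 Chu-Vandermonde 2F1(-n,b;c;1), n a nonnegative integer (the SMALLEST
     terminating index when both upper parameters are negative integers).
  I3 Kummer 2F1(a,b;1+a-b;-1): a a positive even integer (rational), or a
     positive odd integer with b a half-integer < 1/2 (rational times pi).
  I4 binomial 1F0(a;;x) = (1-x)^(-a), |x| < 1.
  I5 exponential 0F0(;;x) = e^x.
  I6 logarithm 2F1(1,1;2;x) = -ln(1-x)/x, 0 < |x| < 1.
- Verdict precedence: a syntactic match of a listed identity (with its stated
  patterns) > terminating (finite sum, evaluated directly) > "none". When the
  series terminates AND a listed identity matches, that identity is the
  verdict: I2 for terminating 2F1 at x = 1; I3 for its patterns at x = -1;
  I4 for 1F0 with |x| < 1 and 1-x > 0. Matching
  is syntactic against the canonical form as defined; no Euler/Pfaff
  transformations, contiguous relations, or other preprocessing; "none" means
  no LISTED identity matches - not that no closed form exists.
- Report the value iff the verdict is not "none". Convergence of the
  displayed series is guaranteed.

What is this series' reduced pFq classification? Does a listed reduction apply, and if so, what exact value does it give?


This is 10/9 * 2F1(1/7, 1; -2/3; 1/3) in reduced canonical form. Verdict: none here - no I1-I6 shape fits x = 1/3 with lower {-2/3}.

Structural cue: with t_0 = 10/9, factor the ratio over Q (C = 10/9): negated roots = parameters.
Adjacent-term ratio: r(k) = (1/3) * (k+1/7) (k+1) / [(k-2/3) (k+1)] - rational; roots negated = parameters, x = (1/3), C = 10/9.


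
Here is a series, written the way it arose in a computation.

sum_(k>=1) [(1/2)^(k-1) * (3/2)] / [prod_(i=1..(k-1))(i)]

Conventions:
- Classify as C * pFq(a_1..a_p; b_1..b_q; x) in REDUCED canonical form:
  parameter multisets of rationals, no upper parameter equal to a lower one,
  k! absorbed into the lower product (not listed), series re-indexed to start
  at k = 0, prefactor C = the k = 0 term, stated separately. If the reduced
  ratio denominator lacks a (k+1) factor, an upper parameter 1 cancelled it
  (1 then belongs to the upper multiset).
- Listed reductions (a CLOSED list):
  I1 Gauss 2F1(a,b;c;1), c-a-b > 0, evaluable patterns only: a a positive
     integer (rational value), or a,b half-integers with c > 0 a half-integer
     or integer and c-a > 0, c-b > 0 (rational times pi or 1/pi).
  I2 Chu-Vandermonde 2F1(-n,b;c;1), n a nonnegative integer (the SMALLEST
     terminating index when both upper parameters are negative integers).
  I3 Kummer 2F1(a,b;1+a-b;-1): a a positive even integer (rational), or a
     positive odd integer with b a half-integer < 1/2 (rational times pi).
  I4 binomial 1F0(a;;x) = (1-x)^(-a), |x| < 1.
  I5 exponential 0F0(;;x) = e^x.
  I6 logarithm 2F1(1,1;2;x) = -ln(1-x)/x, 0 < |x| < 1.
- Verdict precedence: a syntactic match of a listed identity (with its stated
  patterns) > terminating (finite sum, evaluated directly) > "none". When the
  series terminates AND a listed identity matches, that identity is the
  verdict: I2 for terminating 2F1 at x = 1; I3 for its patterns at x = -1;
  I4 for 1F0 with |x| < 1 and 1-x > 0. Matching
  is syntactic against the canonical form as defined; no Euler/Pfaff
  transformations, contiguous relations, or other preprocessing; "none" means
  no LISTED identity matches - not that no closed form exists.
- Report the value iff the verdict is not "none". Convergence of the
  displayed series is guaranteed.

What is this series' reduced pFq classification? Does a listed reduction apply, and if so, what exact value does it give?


With C = 3/2: the canonical form is 0F0(-; -; 1/2). Verdict (x = 1/2): the I5 exponential reduction applies (the 0F0 exponential series at x = 1/2). Exact value: (3/2) * e^(1/2).

First insight: t_0 = 3/2 here, and the product of the first k integers (prefactor 3/2) is k!.
Adjacent-term ratio: r(k) = (1/2) * 1 / [(k+1)] - rational; roots negated = parameters, x = (1/2), C = 3/2.


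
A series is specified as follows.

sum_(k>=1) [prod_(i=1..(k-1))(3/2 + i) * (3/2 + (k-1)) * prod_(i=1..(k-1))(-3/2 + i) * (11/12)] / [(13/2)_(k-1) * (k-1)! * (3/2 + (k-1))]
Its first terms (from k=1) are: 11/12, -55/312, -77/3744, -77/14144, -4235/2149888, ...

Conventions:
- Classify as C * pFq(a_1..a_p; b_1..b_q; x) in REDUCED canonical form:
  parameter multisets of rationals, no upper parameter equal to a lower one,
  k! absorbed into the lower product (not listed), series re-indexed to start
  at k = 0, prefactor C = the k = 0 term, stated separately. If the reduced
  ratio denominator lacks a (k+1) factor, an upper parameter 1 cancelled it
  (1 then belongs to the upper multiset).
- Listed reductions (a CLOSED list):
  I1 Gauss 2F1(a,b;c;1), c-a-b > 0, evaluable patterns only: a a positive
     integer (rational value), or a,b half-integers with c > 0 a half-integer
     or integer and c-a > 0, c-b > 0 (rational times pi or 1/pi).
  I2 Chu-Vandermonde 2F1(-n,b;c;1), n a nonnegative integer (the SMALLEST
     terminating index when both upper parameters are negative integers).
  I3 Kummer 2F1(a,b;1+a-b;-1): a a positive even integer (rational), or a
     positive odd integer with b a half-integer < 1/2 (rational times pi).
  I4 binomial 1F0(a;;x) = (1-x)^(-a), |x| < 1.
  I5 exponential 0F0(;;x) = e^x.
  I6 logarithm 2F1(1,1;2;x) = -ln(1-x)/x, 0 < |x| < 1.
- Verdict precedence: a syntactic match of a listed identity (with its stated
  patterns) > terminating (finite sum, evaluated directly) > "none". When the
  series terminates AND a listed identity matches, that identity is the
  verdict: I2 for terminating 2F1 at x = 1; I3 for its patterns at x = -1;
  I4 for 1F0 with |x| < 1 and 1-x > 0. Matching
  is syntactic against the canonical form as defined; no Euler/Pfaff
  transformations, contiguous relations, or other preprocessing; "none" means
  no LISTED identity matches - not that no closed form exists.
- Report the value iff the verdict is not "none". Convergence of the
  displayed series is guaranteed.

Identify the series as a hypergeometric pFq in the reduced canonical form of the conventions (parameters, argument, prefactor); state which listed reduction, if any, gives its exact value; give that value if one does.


Reduced: x = 1, 2F1, upper = {-1/2, 5/2}, lower = {13/2}, C = 11/12. Verdict: this is the half-integer Gauss pattern (I1) (x = 1; upper {-1/2, 5/2} half-integers, c = 13/2 in the evaluable pattern). Value: (29645/131072) * pi.

Key observation: t_0 = 11/12 here, and the running product (C = 11/12) telescopes to a rising factorial.
Step ratio: r(k) = 1 * (k-1/2) (k+5/2) / [(k+13/2) (k+1)] ; factor over Q: parameters, x = 1, and C = 11/12.


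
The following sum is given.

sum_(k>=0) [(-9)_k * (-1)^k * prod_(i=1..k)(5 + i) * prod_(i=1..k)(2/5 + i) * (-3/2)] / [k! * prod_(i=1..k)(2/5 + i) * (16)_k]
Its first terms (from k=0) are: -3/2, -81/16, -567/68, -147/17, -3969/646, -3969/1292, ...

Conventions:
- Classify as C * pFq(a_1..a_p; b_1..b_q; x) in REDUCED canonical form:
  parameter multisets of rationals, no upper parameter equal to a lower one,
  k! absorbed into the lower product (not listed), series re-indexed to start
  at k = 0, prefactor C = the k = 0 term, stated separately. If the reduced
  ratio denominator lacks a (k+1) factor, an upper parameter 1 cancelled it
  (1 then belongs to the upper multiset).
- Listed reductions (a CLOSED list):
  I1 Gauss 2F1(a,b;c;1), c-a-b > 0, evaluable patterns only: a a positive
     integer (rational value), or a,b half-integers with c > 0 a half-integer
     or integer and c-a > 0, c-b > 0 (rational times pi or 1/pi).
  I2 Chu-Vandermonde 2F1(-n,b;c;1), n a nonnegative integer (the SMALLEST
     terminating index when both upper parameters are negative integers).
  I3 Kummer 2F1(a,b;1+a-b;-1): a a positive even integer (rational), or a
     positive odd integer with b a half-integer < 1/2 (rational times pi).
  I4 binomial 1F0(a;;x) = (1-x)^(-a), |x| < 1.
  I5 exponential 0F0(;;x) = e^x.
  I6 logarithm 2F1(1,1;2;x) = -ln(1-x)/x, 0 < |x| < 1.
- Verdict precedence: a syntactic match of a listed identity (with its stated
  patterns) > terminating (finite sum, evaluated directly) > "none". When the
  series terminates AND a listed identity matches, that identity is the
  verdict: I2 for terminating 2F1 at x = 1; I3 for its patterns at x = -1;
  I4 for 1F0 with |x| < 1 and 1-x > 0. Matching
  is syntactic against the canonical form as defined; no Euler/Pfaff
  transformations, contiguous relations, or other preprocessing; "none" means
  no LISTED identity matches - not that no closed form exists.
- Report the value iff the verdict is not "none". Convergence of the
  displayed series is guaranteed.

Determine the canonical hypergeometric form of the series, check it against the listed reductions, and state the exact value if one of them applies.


This is -3/2 * 2F1(-9, 6; 16; -1) in reduced canonical form. Verdict: the Kummer evaluation I3 applies (x = -1; c = 16 equals 1+a-b for upper {-9, 6}: listed pattern). Its exact value is -273/8.

Structural cue: x = (-1) and the lower running product (C = -3/2) is a rising factorial.
Consecutive-term ratio: r(k) = (-1) * (k-9) (k+6) / [(k+16) (k+1)] - rational in k, leading ratio (-1); with t_0 = -3/2, classification follows.


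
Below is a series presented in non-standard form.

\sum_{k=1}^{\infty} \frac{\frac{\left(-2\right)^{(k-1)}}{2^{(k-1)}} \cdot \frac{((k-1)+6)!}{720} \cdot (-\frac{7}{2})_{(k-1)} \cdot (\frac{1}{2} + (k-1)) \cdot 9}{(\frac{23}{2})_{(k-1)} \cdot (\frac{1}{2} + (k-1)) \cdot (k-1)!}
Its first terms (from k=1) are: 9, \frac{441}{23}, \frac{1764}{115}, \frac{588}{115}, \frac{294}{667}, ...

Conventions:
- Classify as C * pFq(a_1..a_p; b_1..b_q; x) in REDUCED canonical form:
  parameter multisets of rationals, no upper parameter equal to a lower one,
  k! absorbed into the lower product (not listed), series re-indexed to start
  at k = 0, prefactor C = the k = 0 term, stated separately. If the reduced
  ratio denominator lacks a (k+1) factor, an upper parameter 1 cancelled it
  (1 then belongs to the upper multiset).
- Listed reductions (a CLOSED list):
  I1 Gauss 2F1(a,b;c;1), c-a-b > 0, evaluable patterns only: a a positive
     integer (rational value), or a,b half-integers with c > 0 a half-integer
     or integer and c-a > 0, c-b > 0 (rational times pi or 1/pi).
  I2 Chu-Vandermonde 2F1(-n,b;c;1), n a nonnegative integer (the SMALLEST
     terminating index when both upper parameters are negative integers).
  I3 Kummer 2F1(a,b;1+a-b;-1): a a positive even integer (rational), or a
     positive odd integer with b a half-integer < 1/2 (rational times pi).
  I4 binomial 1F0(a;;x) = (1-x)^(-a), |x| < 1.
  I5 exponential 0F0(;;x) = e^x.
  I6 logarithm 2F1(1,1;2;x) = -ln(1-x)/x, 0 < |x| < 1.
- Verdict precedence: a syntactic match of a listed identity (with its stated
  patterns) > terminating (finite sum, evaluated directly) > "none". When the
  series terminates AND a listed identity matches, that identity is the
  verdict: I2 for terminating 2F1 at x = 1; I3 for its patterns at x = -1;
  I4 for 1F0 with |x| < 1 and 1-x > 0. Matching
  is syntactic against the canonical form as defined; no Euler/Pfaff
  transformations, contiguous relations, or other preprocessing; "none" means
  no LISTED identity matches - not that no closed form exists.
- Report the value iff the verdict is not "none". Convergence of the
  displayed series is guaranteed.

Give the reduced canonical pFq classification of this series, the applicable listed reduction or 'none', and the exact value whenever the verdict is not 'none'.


Reduced: x = -1, 2F1, upper = {-\frac{7}{2}, 7}, lower = {\frac{23}{2}}, C = 9. Verdict: the Kummer evaluation I3 matches (x = -1; c = \frac{23}{2} equals 1+a-b for upper {-\frac{7}{2}, 7}: listed pattern). Exact value: \frac{130945815}{8388608} \cdot \pi.

Structural cue: t_0 being 9, the two k-th powers (C = 9, x = -1) combine into one argument.
Ratio: r(k) = -1 * (k-\frac{7}{2}) (k+7) / [(k+\frac{23}{2}) (k+1)] ; factor over Q: parameters, x = -1, and C = 9.


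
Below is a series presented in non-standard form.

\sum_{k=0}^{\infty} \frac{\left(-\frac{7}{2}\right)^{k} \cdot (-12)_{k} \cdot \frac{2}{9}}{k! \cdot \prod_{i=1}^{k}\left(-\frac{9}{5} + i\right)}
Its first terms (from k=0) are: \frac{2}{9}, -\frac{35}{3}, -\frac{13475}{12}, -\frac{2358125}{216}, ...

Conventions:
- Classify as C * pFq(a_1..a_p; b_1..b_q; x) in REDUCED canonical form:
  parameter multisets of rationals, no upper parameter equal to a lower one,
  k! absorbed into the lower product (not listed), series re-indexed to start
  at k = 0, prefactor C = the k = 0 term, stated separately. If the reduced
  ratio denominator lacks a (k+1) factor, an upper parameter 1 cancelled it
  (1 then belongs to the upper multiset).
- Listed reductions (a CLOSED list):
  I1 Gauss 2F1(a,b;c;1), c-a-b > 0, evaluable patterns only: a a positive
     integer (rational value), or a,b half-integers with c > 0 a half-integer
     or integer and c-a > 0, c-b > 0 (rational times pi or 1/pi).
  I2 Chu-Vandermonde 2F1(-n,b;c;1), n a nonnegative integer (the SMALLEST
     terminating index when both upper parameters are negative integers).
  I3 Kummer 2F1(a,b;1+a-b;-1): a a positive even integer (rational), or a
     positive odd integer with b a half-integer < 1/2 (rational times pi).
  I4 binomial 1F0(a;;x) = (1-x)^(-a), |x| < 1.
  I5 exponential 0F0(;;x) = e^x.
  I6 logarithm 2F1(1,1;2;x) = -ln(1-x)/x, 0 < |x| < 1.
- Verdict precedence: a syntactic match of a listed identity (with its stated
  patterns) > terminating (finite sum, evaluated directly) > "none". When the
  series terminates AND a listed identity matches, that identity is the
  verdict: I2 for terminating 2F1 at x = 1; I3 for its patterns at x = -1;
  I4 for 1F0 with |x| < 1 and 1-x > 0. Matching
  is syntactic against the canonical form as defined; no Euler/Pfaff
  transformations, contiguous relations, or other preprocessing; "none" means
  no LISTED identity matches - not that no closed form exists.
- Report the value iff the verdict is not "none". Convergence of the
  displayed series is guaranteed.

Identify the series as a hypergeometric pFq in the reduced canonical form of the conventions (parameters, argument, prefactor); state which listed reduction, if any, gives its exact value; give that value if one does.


The tell: from the first term \frac{2}{9}: the lower running product (prefactor 2/9) is a rising factorial.
Term ratio: r(k) = -\frac{7}{2} * (k-12) / [(k-\frac{4}{5}) (k+1)] - rational; roots negated = parameters, x = -\frac{7}{2}, C = \frac{2}{9}.

Reduced: x = -\frac{7}{2}, 1F1, upper = {-12}, lower = {-\frac{4}{5}}, C = \frac{2}{9}. Verdict: terminating. With -12 upstairs the series is a 13-term polynomial sum; evaluated term by term. Exact value: -\frac{157248740041055966603743}{651879063647944704}.


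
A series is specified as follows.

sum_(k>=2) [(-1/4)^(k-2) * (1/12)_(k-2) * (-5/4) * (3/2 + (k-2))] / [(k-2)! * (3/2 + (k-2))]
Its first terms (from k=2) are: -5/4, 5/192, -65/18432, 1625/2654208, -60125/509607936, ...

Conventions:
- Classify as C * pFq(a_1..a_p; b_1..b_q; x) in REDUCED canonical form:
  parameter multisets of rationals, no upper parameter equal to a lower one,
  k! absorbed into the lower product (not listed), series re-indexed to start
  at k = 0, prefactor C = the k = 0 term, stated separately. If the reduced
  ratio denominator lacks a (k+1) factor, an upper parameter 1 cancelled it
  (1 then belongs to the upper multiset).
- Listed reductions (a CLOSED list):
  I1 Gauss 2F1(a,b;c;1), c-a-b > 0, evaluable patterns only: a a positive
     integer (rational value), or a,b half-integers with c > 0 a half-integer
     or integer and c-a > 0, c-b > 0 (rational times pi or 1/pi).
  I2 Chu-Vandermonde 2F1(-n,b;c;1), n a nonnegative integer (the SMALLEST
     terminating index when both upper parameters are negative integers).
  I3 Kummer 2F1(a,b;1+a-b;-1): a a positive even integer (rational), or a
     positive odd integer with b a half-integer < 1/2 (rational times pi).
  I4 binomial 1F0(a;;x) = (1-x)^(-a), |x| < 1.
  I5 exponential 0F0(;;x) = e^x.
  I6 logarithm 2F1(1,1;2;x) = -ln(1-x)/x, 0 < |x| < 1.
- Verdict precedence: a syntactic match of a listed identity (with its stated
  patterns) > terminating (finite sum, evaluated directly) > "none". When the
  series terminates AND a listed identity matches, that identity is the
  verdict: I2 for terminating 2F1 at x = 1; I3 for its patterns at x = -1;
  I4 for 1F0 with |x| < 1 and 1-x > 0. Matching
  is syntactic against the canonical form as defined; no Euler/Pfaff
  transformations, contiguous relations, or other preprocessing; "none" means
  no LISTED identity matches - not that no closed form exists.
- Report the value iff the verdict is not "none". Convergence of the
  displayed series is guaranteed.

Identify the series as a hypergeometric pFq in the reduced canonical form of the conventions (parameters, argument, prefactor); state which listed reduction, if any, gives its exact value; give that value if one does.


Canonical form: C = -5/4 times 1F0 with upper {1/12}, lower {-}, x = -1/4. Verdict: binomial (I4) applies (the 1F0 binomial series: exponent -1/12, x = -1/4). Hence: (-5/4) * (5/4)^(-1/12).

Structural cue: t_0 = -5/4 here, and k + 3/2 divides numerator and denominator alike; prefactor -5/4 after cancelling.
Consecutive-term ratio: r(k) = (-1/4) * (k+1/12) / [(k+1)] ; factor over Q: parameters, x = (-1/4), and C = -5/4.


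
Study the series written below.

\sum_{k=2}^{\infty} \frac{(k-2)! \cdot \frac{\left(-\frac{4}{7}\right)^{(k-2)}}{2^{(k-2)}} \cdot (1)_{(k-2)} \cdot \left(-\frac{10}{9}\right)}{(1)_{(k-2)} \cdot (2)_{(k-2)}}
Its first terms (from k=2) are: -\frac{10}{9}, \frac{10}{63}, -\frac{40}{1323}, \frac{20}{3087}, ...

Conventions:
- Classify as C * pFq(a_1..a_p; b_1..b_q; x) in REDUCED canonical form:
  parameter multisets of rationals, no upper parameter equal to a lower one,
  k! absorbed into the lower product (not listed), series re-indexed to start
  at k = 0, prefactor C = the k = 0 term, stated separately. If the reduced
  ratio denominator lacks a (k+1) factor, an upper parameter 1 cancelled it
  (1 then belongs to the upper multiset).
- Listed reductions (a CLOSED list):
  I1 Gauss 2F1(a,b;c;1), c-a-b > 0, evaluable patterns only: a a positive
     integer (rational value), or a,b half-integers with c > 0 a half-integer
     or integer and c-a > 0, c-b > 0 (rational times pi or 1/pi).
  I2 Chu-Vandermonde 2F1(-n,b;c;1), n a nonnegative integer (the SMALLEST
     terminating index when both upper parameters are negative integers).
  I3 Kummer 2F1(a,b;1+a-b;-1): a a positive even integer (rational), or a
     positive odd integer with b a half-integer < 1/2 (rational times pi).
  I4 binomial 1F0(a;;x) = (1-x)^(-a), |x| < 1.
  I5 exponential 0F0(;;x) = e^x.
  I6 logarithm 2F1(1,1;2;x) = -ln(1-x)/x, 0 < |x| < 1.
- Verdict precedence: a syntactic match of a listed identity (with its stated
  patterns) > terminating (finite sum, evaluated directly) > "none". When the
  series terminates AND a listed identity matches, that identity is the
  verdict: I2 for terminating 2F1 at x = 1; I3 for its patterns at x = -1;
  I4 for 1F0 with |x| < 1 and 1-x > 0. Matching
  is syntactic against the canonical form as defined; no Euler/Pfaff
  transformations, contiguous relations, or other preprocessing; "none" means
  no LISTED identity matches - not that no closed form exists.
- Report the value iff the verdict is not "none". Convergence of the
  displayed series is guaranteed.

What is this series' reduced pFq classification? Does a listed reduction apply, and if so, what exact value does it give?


Key step: from the first term -\frac{10}{9}: the two k-th powers (prefactor -10/9) combine into one argument.
Adjacent-term ratio: r(k) = -\frac{2}{7} * (k+1) (k+1) / [(k+2) (k+1)] ; factor over Q: parameters, x = -\frac{2}{7}, and C = -\frac{10}{9}.

Reduced: x = -\frac{2}{7}, 2F1, upper = {1, 1}, lower = {2}, C = -\frac{10}{9}. Verdict: logarithm (I6) fires (the logarithm: parameters (1,1;2), x = -\frac{2}{7}). Its exact value is \left(-\frac{35}{9}\right) \cdot \ln\left(\frac{9}{7}\right).


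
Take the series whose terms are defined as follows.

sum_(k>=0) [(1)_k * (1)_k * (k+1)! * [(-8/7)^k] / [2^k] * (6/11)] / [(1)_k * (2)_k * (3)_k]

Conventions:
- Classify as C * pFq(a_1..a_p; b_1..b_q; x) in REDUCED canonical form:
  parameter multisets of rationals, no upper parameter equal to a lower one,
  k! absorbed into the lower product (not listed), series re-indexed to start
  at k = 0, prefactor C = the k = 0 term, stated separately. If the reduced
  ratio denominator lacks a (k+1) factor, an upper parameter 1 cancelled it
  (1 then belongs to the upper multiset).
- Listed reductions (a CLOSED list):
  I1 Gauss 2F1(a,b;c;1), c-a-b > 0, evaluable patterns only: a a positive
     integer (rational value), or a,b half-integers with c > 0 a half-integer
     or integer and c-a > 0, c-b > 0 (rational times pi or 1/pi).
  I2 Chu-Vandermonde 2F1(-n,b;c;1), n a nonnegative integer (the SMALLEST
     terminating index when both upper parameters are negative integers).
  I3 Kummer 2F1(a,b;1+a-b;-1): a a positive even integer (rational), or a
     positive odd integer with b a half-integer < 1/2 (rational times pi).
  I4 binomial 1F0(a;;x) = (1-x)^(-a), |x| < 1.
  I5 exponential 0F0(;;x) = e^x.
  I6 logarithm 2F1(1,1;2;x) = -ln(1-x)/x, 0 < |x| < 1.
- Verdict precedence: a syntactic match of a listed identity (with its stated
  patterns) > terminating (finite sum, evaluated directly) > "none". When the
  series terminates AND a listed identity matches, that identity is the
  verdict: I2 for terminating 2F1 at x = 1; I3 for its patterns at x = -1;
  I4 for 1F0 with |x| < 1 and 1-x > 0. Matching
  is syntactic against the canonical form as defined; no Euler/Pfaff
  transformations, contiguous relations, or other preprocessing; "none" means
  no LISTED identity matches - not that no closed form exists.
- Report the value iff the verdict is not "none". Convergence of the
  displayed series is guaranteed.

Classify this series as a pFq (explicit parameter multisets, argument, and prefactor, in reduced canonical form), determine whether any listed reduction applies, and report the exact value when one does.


Structural cue: t_0 being 6/11, (1)_k (prefactor 6/11) is k! itself.
Consecutive-term ratio: r(k) = (-4/7) * (k+1) (k+1) / [(k+3) (k+1)] - rational in k, leading ratio (-4/7); with t_0 = 6/11, classification follows.

Canonical form: C = 6/11 times 2F1 with upper {1, 1}, lower {3}, x = -4/7. Verdict: none - this 2F1 at x = -4/7 matches no listed pattern, and upper {1, 1} holds no stopper.


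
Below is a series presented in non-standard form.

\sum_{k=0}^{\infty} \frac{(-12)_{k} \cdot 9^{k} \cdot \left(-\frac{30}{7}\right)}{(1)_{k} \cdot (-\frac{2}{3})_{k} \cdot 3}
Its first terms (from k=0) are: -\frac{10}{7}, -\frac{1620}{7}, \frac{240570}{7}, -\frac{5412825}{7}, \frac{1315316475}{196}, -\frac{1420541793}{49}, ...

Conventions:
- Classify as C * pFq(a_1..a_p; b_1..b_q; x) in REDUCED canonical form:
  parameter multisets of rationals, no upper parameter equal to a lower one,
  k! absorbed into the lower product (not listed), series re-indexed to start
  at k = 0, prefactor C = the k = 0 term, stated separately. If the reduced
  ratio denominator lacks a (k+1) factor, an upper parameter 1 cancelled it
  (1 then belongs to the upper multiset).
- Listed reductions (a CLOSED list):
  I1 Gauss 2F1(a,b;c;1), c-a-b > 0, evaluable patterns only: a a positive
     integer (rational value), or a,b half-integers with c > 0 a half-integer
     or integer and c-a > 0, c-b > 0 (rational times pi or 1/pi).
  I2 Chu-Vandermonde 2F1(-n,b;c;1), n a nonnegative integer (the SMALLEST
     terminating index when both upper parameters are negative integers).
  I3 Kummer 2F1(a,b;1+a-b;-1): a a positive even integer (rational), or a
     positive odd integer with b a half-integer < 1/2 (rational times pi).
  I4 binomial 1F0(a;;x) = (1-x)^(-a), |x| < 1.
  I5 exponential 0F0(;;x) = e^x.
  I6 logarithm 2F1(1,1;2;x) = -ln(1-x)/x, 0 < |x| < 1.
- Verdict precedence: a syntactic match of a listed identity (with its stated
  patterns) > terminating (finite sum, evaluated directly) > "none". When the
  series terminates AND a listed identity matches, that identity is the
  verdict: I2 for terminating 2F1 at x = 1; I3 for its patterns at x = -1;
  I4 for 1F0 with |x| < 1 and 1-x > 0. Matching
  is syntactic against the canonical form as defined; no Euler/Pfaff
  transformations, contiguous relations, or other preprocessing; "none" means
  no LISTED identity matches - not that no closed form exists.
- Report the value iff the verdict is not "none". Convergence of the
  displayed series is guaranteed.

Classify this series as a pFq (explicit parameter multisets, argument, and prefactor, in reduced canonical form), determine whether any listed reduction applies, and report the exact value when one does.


At argument 9: a 1F1 with upper {-12}, lower {-\frac{2}{3}}, scaled by C = -\frac{10}{7}. Verdict: terminating - the sum ends at index 12 because -12 is a negative integer; exact evaluation follows. Value: -\frac{3300674810927723}{739580441600}.

The tell: x = 9 and (1)_k (C = -10/7, x = 9) is k! itself.
Consecutive-term ratio: r(k) = 9 * (k-12) / [(k-\frac{2}{3}) (k+1)] ; factor over Q: parameters, x = 9, and C = -\frac{10}{7}.


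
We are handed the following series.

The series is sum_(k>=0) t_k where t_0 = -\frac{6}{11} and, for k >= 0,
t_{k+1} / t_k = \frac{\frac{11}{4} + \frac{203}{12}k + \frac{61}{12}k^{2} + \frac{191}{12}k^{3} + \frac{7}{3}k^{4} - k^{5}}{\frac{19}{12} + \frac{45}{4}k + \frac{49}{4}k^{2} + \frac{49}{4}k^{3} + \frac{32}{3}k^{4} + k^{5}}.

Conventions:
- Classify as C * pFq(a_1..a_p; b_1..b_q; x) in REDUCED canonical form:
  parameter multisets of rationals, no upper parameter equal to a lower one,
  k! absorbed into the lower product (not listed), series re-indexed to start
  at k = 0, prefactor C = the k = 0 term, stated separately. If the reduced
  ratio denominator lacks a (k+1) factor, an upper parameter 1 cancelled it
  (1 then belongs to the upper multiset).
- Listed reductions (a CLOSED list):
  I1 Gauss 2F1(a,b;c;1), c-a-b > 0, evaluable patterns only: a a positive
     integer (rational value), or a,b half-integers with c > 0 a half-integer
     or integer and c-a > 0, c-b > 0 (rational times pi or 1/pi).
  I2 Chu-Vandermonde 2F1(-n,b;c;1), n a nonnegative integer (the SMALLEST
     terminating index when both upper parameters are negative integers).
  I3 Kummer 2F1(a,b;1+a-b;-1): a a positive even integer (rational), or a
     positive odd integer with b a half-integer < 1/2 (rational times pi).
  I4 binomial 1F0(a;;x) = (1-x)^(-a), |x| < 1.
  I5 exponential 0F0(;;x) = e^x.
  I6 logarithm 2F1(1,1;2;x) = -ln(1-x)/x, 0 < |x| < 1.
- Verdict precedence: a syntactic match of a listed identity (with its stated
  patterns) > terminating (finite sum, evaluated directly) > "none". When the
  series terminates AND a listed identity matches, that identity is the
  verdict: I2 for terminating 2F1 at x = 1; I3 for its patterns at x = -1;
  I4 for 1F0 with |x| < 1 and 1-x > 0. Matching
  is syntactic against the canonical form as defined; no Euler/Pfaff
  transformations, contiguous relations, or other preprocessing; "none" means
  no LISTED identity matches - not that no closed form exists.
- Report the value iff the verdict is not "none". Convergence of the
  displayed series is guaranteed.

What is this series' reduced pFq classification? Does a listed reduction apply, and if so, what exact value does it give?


Prefactor -\frac{6}{11}, argument -1: 2F1 with upper {-\frac{11}{2}, 3} over lower {\frac{19}{2}}. Verdict (x = -1): Kummer's theorem (I3) applies (x = -1; c = \frac{19}{2} equals 1+a-b for upper {-\frac{11}{2}, 3}: listed pattern). Sum: \left(-\frac{29835}{32768}\right) \cdot \pi.

Key observation: from the first term -\frac{6}{11}: cancel k^2 + 1 from the displayed ratio first; then C = -6/11.
Adjacent-term ratio: r(k) = -1 * (k-\frac{11}{2}) (k+3) / [(k+\frac{19}{2}) (k+1)] - rational in k. x = -1; t_0 = -\frac{6}{11}; negate the roots.


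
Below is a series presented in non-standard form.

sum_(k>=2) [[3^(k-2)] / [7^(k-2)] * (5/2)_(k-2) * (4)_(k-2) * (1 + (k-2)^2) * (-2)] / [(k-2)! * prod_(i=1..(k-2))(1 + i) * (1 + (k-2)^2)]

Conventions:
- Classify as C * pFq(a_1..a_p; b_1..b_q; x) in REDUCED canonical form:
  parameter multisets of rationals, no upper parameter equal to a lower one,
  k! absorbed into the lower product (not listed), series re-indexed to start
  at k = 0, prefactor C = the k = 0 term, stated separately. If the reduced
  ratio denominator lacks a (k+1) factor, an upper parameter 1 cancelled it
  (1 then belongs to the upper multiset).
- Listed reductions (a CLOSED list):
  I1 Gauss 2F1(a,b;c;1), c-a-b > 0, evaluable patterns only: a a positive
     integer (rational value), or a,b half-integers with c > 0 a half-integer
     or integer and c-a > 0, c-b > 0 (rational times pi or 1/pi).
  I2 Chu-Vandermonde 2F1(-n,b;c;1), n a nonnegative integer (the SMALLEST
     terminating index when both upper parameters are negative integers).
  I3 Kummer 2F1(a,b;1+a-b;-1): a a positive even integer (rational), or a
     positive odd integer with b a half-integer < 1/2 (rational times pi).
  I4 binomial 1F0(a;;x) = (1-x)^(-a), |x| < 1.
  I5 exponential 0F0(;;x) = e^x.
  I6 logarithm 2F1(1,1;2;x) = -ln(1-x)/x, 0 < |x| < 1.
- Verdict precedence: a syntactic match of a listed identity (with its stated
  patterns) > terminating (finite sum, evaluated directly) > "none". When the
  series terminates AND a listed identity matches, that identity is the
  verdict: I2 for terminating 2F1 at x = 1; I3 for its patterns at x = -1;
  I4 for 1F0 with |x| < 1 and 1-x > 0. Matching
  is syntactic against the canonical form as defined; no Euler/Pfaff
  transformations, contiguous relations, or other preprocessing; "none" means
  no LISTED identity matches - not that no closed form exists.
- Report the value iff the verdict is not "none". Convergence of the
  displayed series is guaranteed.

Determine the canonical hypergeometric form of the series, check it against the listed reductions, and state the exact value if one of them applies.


This is -2 * 2F1(5/2, 4; 2; 3/7) in reduced canonical form. Verdict: none (x = 3/7): each listed identity misses the multisets {5/2, 4} ; {2}.

The tell: x = (3/7) and the lower running product (C = -2) is a rising factorial.
Adjacent-term ratio: r(k) = (3/7) * (k+5/2) (k+4) / [(k+2) (k+1)] - poly over poly, x = (3/7) from leading terms; C = -2 at k = 0.


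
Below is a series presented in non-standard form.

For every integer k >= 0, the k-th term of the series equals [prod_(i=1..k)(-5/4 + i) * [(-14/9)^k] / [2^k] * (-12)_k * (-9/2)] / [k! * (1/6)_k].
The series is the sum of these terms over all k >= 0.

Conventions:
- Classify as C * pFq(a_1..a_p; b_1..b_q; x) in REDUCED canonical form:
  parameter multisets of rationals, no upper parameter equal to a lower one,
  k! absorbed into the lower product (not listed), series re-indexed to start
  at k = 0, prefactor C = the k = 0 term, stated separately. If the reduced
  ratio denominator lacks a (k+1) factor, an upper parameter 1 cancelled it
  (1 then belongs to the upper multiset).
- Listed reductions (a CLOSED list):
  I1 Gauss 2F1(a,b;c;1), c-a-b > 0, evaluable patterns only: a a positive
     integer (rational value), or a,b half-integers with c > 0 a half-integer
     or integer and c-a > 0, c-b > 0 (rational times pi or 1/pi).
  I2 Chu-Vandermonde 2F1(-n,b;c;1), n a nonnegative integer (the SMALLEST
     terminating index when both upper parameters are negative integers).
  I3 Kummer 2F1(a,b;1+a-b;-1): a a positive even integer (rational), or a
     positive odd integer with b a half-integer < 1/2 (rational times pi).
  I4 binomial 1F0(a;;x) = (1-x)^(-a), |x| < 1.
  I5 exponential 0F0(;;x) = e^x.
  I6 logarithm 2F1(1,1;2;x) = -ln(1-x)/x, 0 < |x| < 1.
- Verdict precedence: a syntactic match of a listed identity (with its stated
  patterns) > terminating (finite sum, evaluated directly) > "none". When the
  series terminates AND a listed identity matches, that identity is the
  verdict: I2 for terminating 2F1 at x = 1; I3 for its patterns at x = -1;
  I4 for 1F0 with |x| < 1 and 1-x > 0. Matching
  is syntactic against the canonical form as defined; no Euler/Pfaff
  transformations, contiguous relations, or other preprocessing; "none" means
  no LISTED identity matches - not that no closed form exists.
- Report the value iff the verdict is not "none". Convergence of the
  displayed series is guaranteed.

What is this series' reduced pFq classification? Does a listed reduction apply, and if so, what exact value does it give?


Key step: with t_0 = -9/2, the two k-th powers (C = -9/2, x = -7/9) combine into one argument.
Adjacent-term ratio: r(k) = (-7/9) * (k-12) (k-1/4) / [(k+1/6) (k+1)] - rational in k, leading ratio (-7/9); with t_0 = -9/2, classification follows.

With C = -9/2: the canonical form is 2F1(-12, -1/4; 1/6; -7/9). Verdict: terminating - upper -12 stops the sum at k = 12; the 13 terms are added exactly. Hence: 463469932504623784499/165187975761469440.
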